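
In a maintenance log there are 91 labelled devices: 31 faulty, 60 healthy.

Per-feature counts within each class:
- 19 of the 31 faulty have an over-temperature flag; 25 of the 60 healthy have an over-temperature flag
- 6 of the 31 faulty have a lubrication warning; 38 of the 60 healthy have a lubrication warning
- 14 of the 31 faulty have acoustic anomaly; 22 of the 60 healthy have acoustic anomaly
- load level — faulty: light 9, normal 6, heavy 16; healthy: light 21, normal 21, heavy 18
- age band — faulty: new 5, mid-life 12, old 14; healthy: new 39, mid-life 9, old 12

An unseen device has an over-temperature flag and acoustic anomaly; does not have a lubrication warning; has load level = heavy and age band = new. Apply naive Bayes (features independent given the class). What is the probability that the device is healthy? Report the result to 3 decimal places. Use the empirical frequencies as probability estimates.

0.532

faulty: (31/91) × (19/31) × (25/31) × (14/31) × (16/31) × (5/31) ≈ 0.00633029
healthy: (60/91) × (25/60) × (22/60) × (22/60) × (18/60) × (39/60) ≈ 0.00720238
P(healthy | x) = 0.00720238 / 0.01353267 ≈ 0.532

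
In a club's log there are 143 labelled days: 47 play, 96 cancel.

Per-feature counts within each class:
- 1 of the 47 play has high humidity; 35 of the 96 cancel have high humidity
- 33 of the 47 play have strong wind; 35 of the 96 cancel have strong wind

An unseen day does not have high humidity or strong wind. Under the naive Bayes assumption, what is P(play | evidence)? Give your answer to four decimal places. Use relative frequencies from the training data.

play: (47/143) × (46/47) × (14/47) ≈ 0.0958191
cancel: (96/143) × (61/96) × (61/96) ≈ 0.271052
P(play | x) = 0.0958191 / 0.3668711 ≈ 0.2612

0.2612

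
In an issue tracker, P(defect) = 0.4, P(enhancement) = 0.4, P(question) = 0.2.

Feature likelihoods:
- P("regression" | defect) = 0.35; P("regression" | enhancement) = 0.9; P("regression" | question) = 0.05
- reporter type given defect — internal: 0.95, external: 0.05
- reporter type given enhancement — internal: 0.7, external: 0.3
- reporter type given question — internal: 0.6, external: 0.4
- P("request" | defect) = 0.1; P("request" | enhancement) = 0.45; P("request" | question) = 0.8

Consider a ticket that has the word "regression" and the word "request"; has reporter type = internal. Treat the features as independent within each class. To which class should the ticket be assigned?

enhancement

defect: 0.4 × 0.35 × 0.95 × 0.1 = 0.0133
enhancement: 0.4 × 0.9 × 0.7 × 0.45 = 0.1134
question: 0.2 × 0.05 × 0.6 × 0.8 = 0.0048
Highest score → enhancement.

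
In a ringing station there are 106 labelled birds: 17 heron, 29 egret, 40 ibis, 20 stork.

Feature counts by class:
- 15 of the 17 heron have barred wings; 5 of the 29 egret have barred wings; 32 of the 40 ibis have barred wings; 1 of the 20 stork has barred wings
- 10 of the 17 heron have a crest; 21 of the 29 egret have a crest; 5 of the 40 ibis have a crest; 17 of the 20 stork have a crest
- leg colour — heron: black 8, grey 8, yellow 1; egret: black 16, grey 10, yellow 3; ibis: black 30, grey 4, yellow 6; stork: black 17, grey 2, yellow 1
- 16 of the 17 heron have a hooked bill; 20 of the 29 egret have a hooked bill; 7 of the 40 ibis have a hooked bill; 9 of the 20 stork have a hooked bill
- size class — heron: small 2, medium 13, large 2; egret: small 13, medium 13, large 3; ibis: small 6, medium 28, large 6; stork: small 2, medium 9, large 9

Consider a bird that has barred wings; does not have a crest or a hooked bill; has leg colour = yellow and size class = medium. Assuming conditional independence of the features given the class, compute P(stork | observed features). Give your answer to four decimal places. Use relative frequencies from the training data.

0.0008

heron: (17/106) × (15/17) × (7/17) × (1/17) × (1/17) × (13/17) ≈ 0.000154181
egret: (29/106) × (5/29) × (8/29) × (3/29) × (9/29) × (13/29) ≈ 0.00018727
ibis: (40/106) × (32/40) × (35/40) × (6/40) × (33/40) × (28/40) ≈ 0.0228821
stork: (20/106) × (1/20) × (3/20) × (1/20) × (11/20) × (9/20) ≈ 0.0000175118
P(stork | x) = 0.0000175118 / 0.0232410628 ≈ 0.0008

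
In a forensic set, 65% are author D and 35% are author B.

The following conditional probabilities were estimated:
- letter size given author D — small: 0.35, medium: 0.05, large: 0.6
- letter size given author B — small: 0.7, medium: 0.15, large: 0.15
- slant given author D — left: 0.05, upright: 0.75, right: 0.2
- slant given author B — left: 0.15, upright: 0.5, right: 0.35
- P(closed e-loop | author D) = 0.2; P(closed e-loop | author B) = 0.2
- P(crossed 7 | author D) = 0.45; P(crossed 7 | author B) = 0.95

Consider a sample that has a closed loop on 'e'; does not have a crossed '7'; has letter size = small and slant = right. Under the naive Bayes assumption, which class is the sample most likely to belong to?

author D: 0.65 × 0.35 × 0.2 × 0.2 × (1−0.45) = 0.005005
author B: 0.35 × 0.7 × 0.35 × 0.2 × (1−0.95) = 0.0008575
Highest score → author D.

author D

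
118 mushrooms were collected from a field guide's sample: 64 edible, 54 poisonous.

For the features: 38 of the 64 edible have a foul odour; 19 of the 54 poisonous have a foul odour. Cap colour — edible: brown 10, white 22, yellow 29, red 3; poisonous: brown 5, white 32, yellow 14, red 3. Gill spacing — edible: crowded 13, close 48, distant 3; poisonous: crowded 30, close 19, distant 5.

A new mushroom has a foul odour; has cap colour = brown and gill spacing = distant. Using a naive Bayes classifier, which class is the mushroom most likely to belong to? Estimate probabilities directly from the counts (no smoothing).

edible: (64/118) × (38/64) × (10/64) × (3/64) ≈ 0.00235865
poisonous: (54/118) × (19/54) × (5/54) × (5/54) ≈ 0.00138046
Highest score → edible.

edible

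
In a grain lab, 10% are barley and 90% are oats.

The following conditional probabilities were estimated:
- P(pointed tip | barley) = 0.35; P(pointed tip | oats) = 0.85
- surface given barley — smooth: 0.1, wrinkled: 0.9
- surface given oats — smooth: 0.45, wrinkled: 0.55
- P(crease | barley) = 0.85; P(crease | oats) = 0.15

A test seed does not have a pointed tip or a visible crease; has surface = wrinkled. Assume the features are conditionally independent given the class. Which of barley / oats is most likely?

barley: 0.1 × (1−0.35) × 0.9 × (1−0.85) = 0.008775
oats: 0.9 × (1−0.85) × 0.55 × (1−0.15) = 0.0631125
Highest score → oats.

oats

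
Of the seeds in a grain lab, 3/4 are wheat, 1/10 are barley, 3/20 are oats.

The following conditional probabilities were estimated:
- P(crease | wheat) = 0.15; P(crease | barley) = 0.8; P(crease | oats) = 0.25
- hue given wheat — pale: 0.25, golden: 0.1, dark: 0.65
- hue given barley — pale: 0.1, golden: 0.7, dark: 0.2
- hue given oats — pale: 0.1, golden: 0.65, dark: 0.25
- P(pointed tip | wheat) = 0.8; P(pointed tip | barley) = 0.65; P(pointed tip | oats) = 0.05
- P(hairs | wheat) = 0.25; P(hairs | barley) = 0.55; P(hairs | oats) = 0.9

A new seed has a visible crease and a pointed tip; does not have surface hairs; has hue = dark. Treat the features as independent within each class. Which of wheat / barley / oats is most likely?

wheat

wheat: 0.75 × 0.15 × 0.65 × 0.8 × (1−0.25) = 0.043875
barley: 0.1 × 0.8 × 0.2 × 0.65 × (1−0.55) = 0.00468
oats: 0.15 × 0.25 × 0.25 × 0.05 × (1−0.9) = 0.000046875
Highest score → wheat.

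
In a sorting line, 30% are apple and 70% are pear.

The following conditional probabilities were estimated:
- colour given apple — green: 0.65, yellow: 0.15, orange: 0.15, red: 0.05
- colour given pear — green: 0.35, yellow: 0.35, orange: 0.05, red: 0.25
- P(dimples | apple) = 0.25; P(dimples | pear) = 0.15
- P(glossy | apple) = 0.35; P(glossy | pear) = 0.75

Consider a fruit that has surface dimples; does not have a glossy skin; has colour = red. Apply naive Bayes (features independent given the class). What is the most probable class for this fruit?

pear

apple: 0.3 × 0.05 × 0.25 × (1−0.35) = 0.0024375
pear: 0.7 × 0.25 × 0.15 × (1−0.75) = 0.0065625
Highest score → pear.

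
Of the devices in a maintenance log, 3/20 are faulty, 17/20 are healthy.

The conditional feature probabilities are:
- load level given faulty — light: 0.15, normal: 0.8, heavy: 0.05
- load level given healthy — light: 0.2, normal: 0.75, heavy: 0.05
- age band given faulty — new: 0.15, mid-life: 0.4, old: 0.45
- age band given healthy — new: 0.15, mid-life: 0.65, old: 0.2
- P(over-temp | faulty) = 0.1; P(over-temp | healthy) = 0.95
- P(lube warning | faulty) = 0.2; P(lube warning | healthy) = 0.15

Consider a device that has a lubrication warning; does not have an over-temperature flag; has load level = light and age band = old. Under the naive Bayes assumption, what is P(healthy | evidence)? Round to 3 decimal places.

0.123

faulty: 0.15 × 0.15 × 0.45 × (1−0.1) × 0.2 = 0.0018225
healthy: 0.85 × 0.2 × 0.2 × (1−0.95) × 0.15 = 0.000255
P(healthy | x) = 0.000255 / 0.0020775 ≈ 0.123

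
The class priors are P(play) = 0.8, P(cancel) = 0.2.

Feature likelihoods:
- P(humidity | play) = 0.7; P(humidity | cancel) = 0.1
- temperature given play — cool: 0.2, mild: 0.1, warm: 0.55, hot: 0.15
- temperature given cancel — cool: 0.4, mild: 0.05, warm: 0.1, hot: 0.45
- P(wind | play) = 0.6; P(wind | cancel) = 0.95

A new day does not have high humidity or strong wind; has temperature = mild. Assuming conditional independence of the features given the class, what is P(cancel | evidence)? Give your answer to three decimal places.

0.045

play: 0.8 × (1−0.7) × 0.1 × (1−0.6) = 0.0096
cancel: 0.2 × (1−0.1) × 0.05 × (1−0.95) = 0.00045
P(cancel | x) = 0.00045 / 0.01005 ≈ 0.045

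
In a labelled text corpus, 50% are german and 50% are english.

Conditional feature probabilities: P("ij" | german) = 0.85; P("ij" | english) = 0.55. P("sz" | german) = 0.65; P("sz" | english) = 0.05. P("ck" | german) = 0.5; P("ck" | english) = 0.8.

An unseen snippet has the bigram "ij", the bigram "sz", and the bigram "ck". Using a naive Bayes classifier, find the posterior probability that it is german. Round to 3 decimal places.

german: 0.5 × 0.85 × 0.65 × 0.5 = 0.138125
english: 0.5 × 0.55 × 0.05 × 0.8 = 0.011
P(german | x) = 0.138125 / 0.149125 ≈ 0.926

0.926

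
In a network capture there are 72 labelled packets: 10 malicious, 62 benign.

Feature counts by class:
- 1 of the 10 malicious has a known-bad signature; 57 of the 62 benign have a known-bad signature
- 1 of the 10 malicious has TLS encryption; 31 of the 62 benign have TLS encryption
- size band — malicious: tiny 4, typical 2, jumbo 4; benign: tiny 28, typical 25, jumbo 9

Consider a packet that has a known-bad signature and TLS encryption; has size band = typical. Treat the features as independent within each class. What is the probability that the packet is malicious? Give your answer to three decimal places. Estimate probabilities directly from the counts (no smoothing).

malicious: (10/72) × (1/10) × (1/10) × (2/10) ≈ 0.000277778
benign: (62/72) × (57/62) × (31/62) × (25/62) ≈ 0.15961
P(malicious | x) = 0.000277778 / 0.159887778 ≈ 0.002

0.002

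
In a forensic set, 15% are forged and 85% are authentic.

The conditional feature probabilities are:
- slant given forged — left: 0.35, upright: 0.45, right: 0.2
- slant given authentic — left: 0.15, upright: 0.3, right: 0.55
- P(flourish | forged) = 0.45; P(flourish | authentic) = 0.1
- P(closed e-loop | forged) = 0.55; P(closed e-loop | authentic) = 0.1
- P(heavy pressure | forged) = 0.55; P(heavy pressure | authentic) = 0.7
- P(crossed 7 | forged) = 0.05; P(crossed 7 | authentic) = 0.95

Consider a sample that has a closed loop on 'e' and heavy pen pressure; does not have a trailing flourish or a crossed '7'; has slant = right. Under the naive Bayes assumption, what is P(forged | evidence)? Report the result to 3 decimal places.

0.763

forged: 0.15 × 0.2 × (1−0.45) × 0.55 × 0.55 × (1−0.05) = 0.0047416875
authentic: 0.85 × 0.55 × (1−0.1) × 0.1 × 0.7 × (1−0.95) = 0.001472625
P(forged | x) = 0.0047416875 / 0.0062143125 ≈ 0.763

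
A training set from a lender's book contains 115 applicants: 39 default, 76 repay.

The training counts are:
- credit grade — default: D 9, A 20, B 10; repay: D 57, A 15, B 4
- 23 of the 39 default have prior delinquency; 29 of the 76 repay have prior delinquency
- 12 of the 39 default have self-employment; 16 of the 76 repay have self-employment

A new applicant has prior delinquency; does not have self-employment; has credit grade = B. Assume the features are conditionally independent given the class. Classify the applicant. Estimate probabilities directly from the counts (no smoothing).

default

default: (39/115) × (10/39) × (23/39) × (27/39) ≈ 0.035503
repay: (76/115) × (4/76) × (29/76) × (60/76) ≈ 0.0104781
Highest score → default.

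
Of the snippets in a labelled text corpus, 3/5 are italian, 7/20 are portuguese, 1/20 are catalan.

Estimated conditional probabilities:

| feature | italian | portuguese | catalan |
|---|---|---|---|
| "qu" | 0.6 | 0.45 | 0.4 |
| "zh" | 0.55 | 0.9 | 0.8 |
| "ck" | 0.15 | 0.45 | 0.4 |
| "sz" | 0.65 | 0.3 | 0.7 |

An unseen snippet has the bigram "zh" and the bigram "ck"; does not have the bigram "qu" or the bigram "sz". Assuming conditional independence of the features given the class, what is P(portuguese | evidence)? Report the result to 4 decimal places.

italian: 0.6 × (1−0.6) × 0.55 × 0.15 × (1−0.65) = 0.00693
portuguese: 0.35 × (1−0.45) × 0.9 × 0.45 × (1−0.3) = 0.05457375
catalan: 0.05 × (1−0.4) × 0.8 × 0.4 × (1−0.7) = 0.00288
P(portuguese | x) = 0.05457375 / 0.06438375 ≈ 0.8476

0.8476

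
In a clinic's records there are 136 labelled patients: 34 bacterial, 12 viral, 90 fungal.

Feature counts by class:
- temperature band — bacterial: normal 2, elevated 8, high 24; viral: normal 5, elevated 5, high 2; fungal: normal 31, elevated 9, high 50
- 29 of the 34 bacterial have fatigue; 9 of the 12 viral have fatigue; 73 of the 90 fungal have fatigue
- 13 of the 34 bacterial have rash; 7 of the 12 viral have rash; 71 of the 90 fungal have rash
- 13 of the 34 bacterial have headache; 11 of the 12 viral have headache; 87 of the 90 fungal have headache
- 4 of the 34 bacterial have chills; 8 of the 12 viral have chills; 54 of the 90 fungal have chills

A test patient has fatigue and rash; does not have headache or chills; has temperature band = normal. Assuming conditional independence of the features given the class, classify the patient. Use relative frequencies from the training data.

bacterial

bacterial: (34/136) × (2/34) × (29/34) × (13/34) × (21/34) × (30/34) ≈ 0.00261371
viral: (12/136) × (5/12) × (9/12) × (7/12) × (1/12) × (4/12) ≈ 0.000446793
fungal: (90/136) × (31/90) × (73/90) × (71/90) × (3/90) × (36/90) ≈ 0.00194472
Highest score → bacterial.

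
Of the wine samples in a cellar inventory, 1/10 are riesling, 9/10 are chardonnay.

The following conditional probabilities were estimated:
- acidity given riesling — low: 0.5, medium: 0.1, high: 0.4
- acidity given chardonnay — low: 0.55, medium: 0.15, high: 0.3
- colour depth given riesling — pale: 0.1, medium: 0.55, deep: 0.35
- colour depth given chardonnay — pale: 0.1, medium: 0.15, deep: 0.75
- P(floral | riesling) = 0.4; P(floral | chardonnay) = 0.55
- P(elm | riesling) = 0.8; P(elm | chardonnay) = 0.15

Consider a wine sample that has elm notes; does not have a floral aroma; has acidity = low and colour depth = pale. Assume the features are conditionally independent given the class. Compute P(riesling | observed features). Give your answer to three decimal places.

0.418

riesling: 0.1 × 0.5 × 0.1 × (1−0.4) × 0.8 = 0.0024
chardonnay: 0.9 × 0.55 × 0.1 × (1−0.55) × 0.15 = 0.00334125
P(riesling | x) = 0.0024 / 0.00574125 ≈ 0.418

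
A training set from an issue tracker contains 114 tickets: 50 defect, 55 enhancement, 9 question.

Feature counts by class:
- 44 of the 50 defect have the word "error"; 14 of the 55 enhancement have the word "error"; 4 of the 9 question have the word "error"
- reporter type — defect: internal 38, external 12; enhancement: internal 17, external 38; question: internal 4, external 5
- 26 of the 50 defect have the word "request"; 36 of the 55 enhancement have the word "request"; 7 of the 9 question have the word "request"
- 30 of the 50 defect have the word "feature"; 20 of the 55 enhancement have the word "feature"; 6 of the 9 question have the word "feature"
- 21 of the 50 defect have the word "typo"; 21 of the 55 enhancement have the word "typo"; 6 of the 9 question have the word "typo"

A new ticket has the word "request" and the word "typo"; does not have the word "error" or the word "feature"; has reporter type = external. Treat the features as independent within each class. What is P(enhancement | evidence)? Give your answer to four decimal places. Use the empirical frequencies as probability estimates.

defect: (50/114) × (6/50) × (12/50) × (26/50) × (20/50) × (21/50) ≈ 0.00110349
enhancement: (55/114) × (41/55) × (38/55) × (36/55) × (35/55) × (21/55) ≈ 0.0395186
question: (9/114) × (5/9) × (5/9) × (7/9) × (3/9) × (6/9) ≈ 0.00421149
P(enhancement | x) = 0.0395186 / 0.04483358 ≈ 0.8815

0.8815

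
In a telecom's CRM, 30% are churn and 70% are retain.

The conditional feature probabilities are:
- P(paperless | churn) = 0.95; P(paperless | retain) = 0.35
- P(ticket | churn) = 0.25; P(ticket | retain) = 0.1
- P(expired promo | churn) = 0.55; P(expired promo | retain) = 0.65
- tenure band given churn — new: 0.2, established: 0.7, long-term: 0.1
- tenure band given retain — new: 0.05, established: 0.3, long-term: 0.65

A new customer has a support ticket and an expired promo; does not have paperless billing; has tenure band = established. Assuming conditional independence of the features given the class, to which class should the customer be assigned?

churn: 0.3 × (1−0.95) × 0.25 × 0.55 × 0.7 = 0.00144375
retain: 0.7 × (1−0.35) × 0.1 × 0.65 × 0.3 = 0.0088725
Highest score → retain.

retain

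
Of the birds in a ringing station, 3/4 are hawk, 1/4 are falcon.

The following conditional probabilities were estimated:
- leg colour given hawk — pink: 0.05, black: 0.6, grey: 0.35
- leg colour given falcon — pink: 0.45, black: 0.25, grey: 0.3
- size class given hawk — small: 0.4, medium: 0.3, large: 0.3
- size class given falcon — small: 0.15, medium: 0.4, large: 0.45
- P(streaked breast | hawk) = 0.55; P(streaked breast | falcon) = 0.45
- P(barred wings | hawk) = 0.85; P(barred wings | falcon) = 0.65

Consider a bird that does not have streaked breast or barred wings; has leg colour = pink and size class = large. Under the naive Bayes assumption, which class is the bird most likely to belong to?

hawk: 0.75 × 0.05 × 0.3 × (1−0.55) × (1−0.85) = 0.000759375
falcon: 0.25 × 0.45 × 0.45 × (1−0.45) × (1−0.65) = 0.0097453125
Highest score → falcon.

falcon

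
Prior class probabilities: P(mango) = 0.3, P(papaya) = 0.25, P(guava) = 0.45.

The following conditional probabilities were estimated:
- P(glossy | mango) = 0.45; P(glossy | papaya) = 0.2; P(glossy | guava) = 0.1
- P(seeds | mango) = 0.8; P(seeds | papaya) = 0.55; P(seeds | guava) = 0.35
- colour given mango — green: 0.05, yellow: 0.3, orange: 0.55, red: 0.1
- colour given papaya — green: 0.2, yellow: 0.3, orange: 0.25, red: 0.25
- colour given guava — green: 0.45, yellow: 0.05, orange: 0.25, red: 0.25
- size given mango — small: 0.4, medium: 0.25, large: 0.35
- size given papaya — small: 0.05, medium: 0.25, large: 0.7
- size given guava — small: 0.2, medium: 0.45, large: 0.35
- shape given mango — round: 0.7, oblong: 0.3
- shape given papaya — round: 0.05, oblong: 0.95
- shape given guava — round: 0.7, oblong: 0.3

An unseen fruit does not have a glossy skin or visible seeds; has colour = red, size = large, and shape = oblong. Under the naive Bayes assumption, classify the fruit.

papaya

mango: 0.3 × (1−0.45) × (1−0.8) × 0.1 × 0.35 × 0.3 = 0.0003465
papaya: 0.25 × (1−0.2) × (1−0.55) × 0.25 × 0.7 × 0.95 = 0.0149625
guava: 0.45 × (1−0.1) × (1−0.35) × 0.25 × 0.35 × 0.3 = 0.0069103125
Highest score → papaya.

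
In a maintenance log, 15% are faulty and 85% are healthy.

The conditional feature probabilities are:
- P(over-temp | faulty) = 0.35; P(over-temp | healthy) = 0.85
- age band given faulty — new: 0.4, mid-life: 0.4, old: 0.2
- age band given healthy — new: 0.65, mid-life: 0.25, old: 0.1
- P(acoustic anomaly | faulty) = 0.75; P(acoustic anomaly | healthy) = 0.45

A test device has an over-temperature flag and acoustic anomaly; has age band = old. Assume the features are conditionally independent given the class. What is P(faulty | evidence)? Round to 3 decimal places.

faulty: 0.15 × 0.35 × 0.2 × 0.75 = 0.007875
healthy: 0.85 × 0.85 × 0.1 × 0.45 = 0.0325125
P(faulty | x) = 0.007875 / 0.0403875 ≈ 0.195

0.195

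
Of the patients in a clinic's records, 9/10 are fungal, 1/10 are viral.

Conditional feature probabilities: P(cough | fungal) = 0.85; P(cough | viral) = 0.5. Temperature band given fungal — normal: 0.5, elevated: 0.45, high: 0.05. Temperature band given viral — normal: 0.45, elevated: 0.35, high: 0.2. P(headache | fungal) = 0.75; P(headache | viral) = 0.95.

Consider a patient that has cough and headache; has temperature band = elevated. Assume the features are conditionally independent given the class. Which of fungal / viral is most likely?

fungal

fungal: 0.9 × 0.85 × 0.45 × 0.75 = 0.2581875
viral: 0.1 × 0.5 × 0.35 × 0.95 = 0.016625
Highest score → fungal.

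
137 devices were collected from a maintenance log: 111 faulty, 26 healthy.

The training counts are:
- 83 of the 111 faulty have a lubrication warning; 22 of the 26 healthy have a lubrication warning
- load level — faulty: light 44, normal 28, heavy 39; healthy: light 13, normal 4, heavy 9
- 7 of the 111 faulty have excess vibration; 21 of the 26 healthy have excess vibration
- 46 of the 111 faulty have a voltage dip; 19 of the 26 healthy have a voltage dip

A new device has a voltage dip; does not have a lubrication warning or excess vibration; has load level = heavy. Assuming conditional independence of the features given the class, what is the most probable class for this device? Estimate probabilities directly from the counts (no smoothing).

faulty

faulty: (111/137) × (28/111) × (39/111) × (104/111) × (46/111) ≈ 0.027882
healthy: (26/137) × (4/26) × (9/26) × (5/26) × (19/26) ≈ 0.00142032
Highest score → faulty.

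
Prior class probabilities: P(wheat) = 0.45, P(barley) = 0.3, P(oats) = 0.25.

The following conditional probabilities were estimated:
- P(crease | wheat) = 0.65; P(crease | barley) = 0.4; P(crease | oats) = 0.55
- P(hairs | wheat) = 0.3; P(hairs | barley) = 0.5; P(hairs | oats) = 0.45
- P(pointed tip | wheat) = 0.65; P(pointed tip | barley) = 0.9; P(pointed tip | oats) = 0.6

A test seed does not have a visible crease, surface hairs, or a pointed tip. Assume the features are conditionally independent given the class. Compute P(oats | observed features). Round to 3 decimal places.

0.342

wheat: 0.45 × (1−0.65) × (1−0.3) × (1−0.65) = 0.0385875
barley: 0.3 × (1−0.4) × (1−0.5) × (1−0.9) = 0.009
oats: 0.25 × (1−0.55) × (1−0.45) × (1−0.6) = 0.02475
P(oats | x) = 0.02475 / 0.0723375 ≈ 0.342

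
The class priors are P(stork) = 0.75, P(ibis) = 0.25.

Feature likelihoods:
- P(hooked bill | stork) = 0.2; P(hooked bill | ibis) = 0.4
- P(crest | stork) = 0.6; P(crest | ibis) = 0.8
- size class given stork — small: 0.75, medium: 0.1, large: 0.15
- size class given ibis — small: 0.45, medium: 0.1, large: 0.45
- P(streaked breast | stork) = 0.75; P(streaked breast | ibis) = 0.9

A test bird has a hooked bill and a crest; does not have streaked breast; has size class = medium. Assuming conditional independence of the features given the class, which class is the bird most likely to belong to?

stork

stork: 0.75 × 0.2 × 0.6 × 0.1 × (1−0.75) = 0.00225
ibis: 0.25 × 0.4 × 0.8 × 0.1 × (1−0.9) = 0.0008
Highest score → stork.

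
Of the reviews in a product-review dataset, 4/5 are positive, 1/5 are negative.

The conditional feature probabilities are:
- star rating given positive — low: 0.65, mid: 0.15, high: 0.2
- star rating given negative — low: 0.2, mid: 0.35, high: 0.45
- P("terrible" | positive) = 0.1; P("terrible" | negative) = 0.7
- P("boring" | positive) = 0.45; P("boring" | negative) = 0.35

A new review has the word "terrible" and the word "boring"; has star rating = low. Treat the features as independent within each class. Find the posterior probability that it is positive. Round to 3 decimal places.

positive: 0.8 × 0.65 × 0.1 × 0.45 = 0.0234
negative: 0.2 × 0.2 × 0.7 × 0.35 = 0.0098
P(positive | x) = 0.0234 / 0.0332 ≈ 0.705

0.705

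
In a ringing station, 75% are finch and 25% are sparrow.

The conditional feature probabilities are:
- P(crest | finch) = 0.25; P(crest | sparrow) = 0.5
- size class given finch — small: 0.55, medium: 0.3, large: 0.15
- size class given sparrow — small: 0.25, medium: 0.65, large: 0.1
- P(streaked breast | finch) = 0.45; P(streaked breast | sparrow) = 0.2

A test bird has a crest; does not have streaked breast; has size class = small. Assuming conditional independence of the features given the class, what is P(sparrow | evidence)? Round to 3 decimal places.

finch: 0.75 × 0.25 × 0.55 × (1−0.45) = 0.05671875
sparrow: 0.25 × 0.5 × 0.25 × (1−0.2) = 0.025
P(sparrow | x) = 0.025 / 0.08171875 ≈ 0.306

0.306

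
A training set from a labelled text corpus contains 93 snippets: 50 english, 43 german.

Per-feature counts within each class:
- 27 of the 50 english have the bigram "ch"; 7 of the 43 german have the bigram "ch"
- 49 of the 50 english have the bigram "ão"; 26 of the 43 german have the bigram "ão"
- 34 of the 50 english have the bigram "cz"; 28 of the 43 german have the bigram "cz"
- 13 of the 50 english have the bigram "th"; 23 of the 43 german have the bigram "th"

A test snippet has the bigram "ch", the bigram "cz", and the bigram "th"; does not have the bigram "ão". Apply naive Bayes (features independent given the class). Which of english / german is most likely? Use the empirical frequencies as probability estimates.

german

english: (50/93) × (27/50) × (1/50) × (34/50) × (13/50) ≈ 0.00102658
german: (43/93) × (7/43) × (17/43) × (28/43) × (23/43) ≈ 0.0103644
Highest score → german.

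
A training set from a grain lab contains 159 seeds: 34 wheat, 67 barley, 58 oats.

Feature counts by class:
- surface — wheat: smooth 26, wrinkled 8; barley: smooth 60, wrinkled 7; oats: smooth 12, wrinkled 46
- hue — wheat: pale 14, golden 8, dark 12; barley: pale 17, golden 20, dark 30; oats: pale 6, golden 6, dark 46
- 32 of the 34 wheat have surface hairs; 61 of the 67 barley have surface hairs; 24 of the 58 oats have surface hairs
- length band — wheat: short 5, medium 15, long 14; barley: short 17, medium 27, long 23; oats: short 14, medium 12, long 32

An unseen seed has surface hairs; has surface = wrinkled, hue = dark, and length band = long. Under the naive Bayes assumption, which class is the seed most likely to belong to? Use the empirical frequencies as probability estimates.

oats

wheat: (34/159) × (8/34) × (12/34) × (32/34) × (14/34) ≈ 0.00688201
barley: (67/159) × (7/67) × (30/67) × (61/67) × (23/67) ≈ 0.00616106
oats: (58/159) × (46/58) × (46/58) × (24/58) × (32/58) ≈ 0.0523837
Highest score → oats.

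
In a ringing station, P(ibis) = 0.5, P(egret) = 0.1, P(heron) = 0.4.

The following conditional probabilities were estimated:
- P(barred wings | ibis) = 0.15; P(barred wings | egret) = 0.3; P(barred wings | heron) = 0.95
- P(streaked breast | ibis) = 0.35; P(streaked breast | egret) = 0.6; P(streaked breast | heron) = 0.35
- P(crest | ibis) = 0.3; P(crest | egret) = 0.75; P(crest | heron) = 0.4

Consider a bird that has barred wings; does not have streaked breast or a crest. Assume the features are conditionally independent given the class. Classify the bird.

ibis: 0.5 × 0.15 × (1−0.35) × (1−0.3) = 0.034125
egret: 0.1 × 0.3 × (1−0.6) × (1−0.75) = 0.003
heron: 0.4 × 0.95 × (1−0.35) × (1−0.4) = 0.1482
Highest score → heron.

heron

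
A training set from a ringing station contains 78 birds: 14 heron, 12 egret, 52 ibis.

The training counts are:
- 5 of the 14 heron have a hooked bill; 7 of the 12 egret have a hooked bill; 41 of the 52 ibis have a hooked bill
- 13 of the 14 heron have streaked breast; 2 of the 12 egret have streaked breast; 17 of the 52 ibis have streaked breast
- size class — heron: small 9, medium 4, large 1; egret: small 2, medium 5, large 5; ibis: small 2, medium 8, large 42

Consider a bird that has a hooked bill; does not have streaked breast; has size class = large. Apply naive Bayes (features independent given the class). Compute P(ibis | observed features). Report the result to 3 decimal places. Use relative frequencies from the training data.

0.901

heron: (14/78) × (5/14) × (1/14) × (1/14) ≈ 0.000327054
egret: (12/78) × (7/12) × (10/12) × (5/12) ≈ 0.031161
ibis: (52/78) × (41/52) × (35/52) × (42/52) ≈ 0.285759
P(ibis | x) = 0.285759 / 0.317247054 ≈ 0.901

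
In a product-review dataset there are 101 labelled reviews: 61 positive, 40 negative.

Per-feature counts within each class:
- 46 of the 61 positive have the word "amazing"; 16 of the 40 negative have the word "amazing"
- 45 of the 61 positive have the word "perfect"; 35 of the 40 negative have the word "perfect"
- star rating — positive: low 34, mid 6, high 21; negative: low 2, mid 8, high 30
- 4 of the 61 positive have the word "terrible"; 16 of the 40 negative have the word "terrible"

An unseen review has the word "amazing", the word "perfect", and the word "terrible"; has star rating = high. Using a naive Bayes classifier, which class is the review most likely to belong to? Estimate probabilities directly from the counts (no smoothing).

positive: (61/101) × (46/61) × (45/61) × (21/61) × (4/61) ≈ 0.00758471
negative: (40/101) × (16/40) × (35/40) × (30/40) × (16/40) ≈ 0.0415842
Highest score → negative.

negative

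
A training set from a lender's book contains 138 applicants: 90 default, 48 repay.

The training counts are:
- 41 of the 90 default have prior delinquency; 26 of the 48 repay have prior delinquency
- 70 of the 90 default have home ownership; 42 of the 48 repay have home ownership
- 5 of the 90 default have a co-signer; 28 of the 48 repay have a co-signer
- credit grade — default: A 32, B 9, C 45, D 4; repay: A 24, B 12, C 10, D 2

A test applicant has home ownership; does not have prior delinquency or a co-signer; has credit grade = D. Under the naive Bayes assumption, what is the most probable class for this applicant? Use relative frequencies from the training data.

default: (90/138) × (49/90) × (70/90) × (85/90) × (4/90) ≈ 0.0115922
repay: (48/138) × (22/48) × (42/48) × (20/48) × (2/48) ≈ 0.00242175
Highest score → default.

default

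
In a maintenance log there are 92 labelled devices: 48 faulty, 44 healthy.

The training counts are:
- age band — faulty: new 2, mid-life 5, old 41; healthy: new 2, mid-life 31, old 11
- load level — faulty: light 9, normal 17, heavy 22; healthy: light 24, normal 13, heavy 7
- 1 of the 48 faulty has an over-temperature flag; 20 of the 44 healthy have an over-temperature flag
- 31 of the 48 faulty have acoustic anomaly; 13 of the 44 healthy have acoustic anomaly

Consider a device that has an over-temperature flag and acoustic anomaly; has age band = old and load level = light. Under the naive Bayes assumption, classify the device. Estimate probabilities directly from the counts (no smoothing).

faulty: (48/92) × (41/48) × (9/48) × (1/48) × (31/48) ≈ 0.00112429
healthy: (44/92) × (11/44) × (24/44) × (20/44) × (13/44) ≈ 0.00875853
Highest score → healthy.

healthy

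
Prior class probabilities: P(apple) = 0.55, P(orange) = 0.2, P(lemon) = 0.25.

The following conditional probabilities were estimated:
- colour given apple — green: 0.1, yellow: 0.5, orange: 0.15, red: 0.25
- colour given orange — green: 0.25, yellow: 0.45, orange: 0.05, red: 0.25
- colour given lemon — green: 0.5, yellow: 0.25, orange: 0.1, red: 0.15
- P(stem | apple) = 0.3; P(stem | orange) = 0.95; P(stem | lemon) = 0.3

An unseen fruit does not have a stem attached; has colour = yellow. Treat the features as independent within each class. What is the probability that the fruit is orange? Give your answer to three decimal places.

0.019

apple: 0.55 × 0.5 × (1−0.3) = 0.1925
orange: 0.2 × 0.45 × (1−0.95) = 0.0045
lemon: 0.25 × 0.25 × (1−0.3) = 0.04375
P(orange | x) = 0.0045 / 0.24075 ≈ 0.019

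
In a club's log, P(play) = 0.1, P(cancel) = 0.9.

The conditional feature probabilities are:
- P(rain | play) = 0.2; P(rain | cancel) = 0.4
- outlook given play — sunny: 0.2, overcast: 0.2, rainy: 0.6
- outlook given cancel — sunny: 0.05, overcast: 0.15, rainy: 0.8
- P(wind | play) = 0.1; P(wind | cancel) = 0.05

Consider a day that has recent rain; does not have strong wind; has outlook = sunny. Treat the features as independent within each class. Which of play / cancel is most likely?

cancel

play: 0.1 × 0.2 × 0.2 × (1−0.1) = 0.0036
cancel: 0.9 × 0.4 × 0.05 × (1−0.05) = 0.0171
Highest score → cancel.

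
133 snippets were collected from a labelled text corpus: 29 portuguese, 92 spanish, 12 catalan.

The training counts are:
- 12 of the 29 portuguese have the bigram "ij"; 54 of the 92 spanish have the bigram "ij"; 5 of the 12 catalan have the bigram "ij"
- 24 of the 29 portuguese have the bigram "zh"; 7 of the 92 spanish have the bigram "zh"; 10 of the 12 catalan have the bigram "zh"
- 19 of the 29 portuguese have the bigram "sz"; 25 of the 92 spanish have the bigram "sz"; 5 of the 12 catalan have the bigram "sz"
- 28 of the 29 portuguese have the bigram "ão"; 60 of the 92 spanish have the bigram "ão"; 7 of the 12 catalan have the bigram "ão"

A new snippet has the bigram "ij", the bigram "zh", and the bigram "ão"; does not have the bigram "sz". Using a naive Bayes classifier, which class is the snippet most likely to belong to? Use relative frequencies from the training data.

portuguese: (29/133) × (12/29) × (24/29) × (10/29) × (28/29) ≈ 0.0248602
spanish: (92/133) × (54/92) × (7/92) × (67/92) × (60/92) ≈ 0.0146725
catalan: (12/133) × (5/12) × (10/12) × (7/12) × (7/12) ≈ 0.0106603
Highest score → portuguese.

portuguese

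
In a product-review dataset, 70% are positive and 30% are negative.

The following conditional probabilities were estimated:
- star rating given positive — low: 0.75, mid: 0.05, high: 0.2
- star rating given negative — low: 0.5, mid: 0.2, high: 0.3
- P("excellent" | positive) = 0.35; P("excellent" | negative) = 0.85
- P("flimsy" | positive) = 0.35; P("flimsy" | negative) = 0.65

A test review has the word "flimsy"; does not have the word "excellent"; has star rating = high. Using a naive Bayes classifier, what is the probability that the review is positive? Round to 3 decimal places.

positive: 0.7 × 0.2 × (1−0.35) × 0.35 = 0.03185
negative: 0.3 × 0.3 × (1−0.85) × 0.65 = 0.008775
P(positive | x) = 0.03185 / 0.040625 ≈ 0.784

0.784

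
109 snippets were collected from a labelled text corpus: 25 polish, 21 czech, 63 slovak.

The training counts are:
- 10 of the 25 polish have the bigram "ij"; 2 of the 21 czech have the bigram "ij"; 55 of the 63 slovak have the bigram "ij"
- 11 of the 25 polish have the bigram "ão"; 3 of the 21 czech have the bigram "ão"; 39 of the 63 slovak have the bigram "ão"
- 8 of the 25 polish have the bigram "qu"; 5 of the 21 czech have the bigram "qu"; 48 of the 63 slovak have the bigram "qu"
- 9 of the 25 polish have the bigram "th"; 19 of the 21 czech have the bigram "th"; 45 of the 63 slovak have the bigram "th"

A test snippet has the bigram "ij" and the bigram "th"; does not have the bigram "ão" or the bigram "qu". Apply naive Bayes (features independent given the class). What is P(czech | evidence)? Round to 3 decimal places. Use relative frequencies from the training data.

0.193

polish: (25/109) × (10/25) × (14/25) × (17/25) × (9/25) ≈ 0.0125769
czech: (21/109) × (2/21) × (18/21) × (16/21) × (19/21) ≈ 0.0108416
slovak: (63/109) × (55/63) × (24/63) × (15/63) × (45/63) ≈ 0.0326911
P(czech | x) = 0.0108416 / 0.0561096 ≈ 0.193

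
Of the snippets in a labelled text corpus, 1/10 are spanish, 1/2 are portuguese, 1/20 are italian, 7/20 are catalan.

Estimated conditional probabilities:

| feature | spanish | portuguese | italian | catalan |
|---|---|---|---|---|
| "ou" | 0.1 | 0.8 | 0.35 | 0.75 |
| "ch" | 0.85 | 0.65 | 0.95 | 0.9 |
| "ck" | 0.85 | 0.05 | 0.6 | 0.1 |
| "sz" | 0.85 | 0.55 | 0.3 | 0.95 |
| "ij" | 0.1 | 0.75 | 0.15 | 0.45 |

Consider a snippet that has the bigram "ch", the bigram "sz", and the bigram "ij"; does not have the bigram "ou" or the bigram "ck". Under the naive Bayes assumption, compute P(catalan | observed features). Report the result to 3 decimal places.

0.529

spanish: 0.1 × (1−0.1) × 0.85 × (1−0.85) × 0.85 × 0.1 = 0.000975375
portuguese: 0.5 × (1−0.8) × 0.65 × (1−0.05) × 0.55 × 0.75 = 0.025471875
italian: 0.05 × (1−0.35) × 0.95 × (1−0.6) × 0.3 × 0.15 = 0.00055575
catalan: 0.35 × (1−0.75) × 0.9 × (1−0.1) × 0.95 × 0.45 = 0.0302990625
P(catalan | x) = 0.0302990625 / 0.0573020625 ≈ 0.529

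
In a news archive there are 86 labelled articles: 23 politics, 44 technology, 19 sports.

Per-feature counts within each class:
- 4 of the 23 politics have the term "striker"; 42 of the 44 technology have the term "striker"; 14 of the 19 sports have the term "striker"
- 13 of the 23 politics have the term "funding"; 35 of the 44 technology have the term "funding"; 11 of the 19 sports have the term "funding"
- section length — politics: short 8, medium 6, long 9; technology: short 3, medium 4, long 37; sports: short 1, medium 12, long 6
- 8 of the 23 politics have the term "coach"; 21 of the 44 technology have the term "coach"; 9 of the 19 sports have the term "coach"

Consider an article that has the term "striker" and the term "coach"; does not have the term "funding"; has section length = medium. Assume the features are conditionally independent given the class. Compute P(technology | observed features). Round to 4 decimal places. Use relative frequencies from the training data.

0.1625

politics: (23/86) × (4/23) × (10/23) × (6/23) × (8/23) ≈ 0.00183493
technology: (44/86) × (42/44) × (9/44) × (4/44) × (21/44) ≈ 0.00433426
sports: (19/86) × (14/19) × (8/19) × (12/19) × (9/19) ≈ 0.0205061
P(technology | x) = 0.00433426 / 0.02667529 ≈ 0.1625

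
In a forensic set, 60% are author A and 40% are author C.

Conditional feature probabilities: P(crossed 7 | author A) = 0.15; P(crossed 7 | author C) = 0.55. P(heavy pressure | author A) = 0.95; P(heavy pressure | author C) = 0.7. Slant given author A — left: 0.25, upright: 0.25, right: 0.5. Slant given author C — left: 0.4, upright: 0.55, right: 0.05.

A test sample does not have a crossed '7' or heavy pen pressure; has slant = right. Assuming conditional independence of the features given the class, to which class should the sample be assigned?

author A

author A: 0.6 × (1−0.15) × (1−0.95) × 0.5 = 0.01275
author C: 0.4 × (1−0.55) × (1−0.7) × 0.05 = 0.0027
Highest score → author A.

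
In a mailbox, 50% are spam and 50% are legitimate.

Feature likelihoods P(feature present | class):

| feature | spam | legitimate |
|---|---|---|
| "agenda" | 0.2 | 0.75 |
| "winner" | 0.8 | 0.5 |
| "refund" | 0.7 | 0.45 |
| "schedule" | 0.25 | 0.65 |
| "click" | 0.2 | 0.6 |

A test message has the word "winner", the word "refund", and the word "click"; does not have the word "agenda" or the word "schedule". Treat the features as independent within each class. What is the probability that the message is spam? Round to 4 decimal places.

spam: 0.5 × (1−0.2) × 0.8 × 0.7 × (1−0.25) × 0.2 = 0.0336
legitimate: 0.5 × (1−0.75) × 0.5 × 0.45 × (1−0.65) × 0.6 = 0.00590625
P(spam | x) = 0.0336 / 0.03950625 ≈ 0.8505

0.8505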